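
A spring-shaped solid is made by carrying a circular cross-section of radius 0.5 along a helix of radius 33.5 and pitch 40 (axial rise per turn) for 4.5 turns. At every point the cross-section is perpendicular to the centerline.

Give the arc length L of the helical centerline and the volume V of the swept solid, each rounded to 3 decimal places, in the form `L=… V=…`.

L=964.142 V=757.235

2πR = 2π·33.5 = 210.486708
per-turn = √(210.486708² + 40²) = √(44304.6542 + 1600) = √45904.6542 = 214.253714
L = 4.5 × 214.253714 = 964.141715
V = π·0.5² × L = 0.785398 × 964.141715 = 757.235132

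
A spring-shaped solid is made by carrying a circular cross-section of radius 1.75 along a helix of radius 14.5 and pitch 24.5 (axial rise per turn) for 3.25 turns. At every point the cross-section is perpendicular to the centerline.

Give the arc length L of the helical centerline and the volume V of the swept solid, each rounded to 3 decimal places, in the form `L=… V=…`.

L=306.615 V=2949.977

2πR = 2π·14.5 = 91.106187
per-turn = √(91.106187² + 24.5²) = √(8300.3373 + 600.25) = √8900.5873 = 94.342924
L = 3.25 × 94.342924 = 306.614503
V = π·1.75² × L = 9.621128 × 306.614503 = 2949.977226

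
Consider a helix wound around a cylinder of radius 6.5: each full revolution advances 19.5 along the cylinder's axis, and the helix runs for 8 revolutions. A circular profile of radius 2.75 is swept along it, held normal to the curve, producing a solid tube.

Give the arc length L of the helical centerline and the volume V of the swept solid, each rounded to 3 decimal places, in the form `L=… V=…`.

2πR = 2π·6.5 = 40.840704
per-turn = √(40.840704² + 19.5²) = √(1667.9631 + 380.25) = √2048.2131 = 45.257189
L = 8 × 45.257189 = 362.057511
V = π·2.75² × L = 23.758294 × 362.057511 = 8601.868949

L=362.058 V=8601.869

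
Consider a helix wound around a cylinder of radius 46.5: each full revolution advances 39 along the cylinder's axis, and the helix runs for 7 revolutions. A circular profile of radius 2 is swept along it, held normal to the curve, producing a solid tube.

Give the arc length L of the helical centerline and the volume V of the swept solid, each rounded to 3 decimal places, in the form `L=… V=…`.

L=2063.317 V=25928.407

2πR = 2π·46.5 = 292.168117
per-turn = √(292.168117² + 39²) = √(85362.2085 + 1521) = √86883.2085 = 294.759577
L = 7 × 294.759577 = 2063.317042
V = π·2² × L = 12.566371 × 2063.317042 = 25928.406642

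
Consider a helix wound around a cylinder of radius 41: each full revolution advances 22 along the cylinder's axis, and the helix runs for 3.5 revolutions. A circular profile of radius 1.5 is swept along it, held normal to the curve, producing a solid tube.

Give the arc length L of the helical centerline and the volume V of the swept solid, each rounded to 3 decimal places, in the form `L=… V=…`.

2πR = 2π·41 = 257.610598
per-turn = √(257.610598² + 22²) = √(66363.2200 + 484) = √66847.2200 = 258.548293
L = 3.5 × 258.548293 = 904.919027
V = π·1.5² × L = 7.068583 × 904.919027 = 6396.495674

L=904.919 V=6396.496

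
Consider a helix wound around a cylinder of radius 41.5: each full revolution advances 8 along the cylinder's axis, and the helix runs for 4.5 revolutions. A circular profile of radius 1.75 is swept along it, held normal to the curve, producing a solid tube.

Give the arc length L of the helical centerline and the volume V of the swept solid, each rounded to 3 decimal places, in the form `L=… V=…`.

L=1173.937 V=11294.597

2πR = 2π·41.5 = 260.752190
per-turn = √(260.752190² + 8²) = √(67991.7047 + 64) = √68055.7047 = 260.874883
L = 4.5 × 260.874883 = 1173.936975
V = π·1.75² × L = 9.621128 × 1173.936975 = 11294.597312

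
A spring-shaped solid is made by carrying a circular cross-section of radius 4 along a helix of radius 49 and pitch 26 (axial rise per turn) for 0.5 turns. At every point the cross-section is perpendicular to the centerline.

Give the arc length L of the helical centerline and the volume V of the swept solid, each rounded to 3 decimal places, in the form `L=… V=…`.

2πR = 2π·49 = 307.876080
per-turn = √(307.876080² + 26²) = √(94787.6807 + 676) = √95463.6807 = 308.971974
L = 0.5 × 308.971974 = 154.485987
V = π·4² × L = 50.265482 × 154.485987 = 7765.312667

L=154.486 V=7765.313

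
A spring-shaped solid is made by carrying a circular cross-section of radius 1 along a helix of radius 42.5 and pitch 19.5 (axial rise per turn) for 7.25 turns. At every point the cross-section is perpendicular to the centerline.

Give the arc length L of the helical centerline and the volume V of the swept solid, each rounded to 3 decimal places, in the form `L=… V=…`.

L=1941.161 V=6098.339

2πR = 2π·42.5 = 267.035376
per-turn = √(267.035376² + 19.5²) = √(71307.8918 + 380.25) = √71688.1418 = 267.746413
L = 7.25 × 267.746413 = 1941.161496
V = π·1² × L = 3.141593 × 1941.161496 = 6098.338695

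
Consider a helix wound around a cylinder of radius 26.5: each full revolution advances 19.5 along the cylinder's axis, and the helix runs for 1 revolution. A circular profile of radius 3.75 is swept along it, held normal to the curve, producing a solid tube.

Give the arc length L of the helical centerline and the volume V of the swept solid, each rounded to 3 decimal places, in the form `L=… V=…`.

2πR = 2π·26.5 = 166.504411
per-turn = √(166.504411² + 19.5²) = √(27723.7188 + 380.25) = √28103.9688 = 167.642384
L = 1 × 167.642384 = 167.642384
V = π·3.75² × L = 44.178647 × 167.642384 = 7406.213633

L=167.642 V=7406.214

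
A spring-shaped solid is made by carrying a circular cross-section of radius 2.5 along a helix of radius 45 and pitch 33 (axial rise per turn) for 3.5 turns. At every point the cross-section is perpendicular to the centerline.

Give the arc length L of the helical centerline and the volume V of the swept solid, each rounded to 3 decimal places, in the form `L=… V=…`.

2πR = 2π·45 = 282.743339
per-turn = √(282.743339² + 33²) = √(79943.7956 + 1089) = √81032.7956 = 284.662600
L = 3.5 × 284.662600 = 996.319099
V = π·2.5² × L = 19.634954 × 996.319099 = 19562.679760

L=996.319 V=19562.680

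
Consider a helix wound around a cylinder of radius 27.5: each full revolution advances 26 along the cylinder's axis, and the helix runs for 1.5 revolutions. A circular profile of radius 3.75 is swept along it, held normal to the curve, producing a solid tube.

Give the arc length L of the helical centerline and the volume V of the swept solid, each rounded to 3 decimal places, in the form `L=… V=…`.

2πR = 2π·27.5 = 172.787596
per-turn = √(172.787596² + 26²) = √(29855.5533 + 676) = √30531.5533 = 174.732805
L = 1.5 × 174.732805 = 262.099208
V = π·3.75² × L = 44.178647 × 262.099208 = 11579.188318

L=262.099 V=11579.188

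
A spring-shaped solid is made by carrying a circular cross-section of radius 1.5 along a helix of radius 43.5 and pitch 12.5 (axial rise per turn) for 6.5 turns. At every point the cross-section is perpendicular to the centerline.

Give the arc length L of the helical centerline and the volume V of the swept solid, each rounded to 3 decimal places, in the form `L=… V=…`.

2πR = 2π·43.5 = 273.318561
per-turn = √(273.318561² + 12.5²) = √(74703.0357 + 156.25) = √74859.2857 = 273.604250
L = 6.5 × 273.604250 = 1778.427626
V = π·1.5² × L = 7.068583 × 1778.427626 = 12570.964122

L=1778.428 V=12570.964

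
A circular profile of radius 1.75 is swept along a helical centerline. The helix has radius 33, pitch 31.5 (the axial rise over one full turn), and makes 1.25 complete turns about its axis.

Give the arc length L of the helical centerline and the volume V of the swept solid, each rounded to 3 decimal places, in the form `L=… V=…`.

2πR = 2π·33 = 207.345115
per-turn = √(207.345115² + 31.5²) = √(42991.9968 + 992.25) = √43984.2468 = 209.724216
L = 1.25 × 209.724216 = 262.155270
V = π·1.75² × L = 9.621128 × 262.155270 = 2522.229278

L=262.155 V=2522.229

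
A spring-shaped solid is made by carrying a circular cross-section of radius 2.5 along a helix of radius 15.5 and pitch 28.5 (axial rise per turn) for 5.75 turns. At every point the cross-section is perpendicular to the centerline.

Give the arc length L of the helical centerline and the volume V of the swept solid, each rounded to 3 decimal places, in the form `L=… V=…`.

L=583.475 V=11456.496

2πR = 2π·15.5 = 97.389372
per-turn = √(97.389372² + 28.5²) = √(9484.6898 + 812.25) = √10296.9398 = 101.473838
L = 5.75 × 101.473838 = 583.474569
V = π·2.5² × L = 19.634954 × 583.474569 = 11456.496379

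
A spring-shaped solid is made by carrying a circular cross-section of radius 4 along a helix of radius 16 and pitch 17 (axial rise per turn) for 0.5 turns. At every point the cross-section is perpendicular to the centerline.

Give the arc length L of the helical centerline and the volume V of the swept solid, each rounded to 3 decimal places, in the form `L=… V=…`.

L=50.979 V=2562.489

2πR = 2π·16 = 100.530965
per-turn = √(100.530965² + 17²) = √(10106.4749 + 289) = √10395.4749 = 101.958202
L = 0.5 × 101.958202 = 50.979101
V = π·4² × L = 50.265482 × 50.979101 = 2562.489101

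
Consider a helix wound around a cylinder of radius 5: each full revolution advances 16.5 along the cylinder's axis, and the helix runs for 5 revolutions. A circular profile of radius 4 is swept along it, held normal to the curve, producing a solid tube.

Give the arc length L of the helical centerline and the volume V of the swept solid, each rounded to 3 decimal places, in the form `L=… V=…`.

2πR = 2π·5 = 31.415927
per-turn = √(31.415927² + 16.5²) = √(986.9604 + 272.25) = √1259.2104 = 35.485355
L = 5 × 35.485355 = 177.426776
V = π·4² × L = 50.265482 × 177.426776 = 8918.442519

L=177.427 V=8918.443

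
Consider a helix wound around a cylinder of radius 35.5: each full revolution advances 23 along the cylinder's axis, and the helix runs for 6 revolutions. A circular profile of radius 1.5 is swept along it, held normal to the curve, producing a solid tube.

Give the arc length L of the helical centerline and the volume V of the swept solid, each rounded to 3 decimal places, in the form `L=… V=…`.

L=1345.415 V=9510.175

2πR = 2π·35.5 = 223.053078
per-turn = √(223.053078² + 23²) = √(49752.6758 + 529) = √50281.6758 = 224.235759
L = 6 × 224.235759 = 1345.414556
V = π·1.5² × L = 7.068583 × 1345.414556 = 9510.175094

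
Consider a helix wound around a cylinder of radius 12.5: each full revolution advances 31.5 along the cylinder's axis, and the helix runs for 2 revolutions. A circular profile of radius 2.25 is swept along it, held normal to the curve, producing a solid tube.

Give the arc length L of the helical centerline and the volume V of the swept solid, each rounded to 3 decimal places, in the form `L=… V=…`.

L=169.242 V=2691.685

2πR = 2π·12.5 = 78.539816
per-turn = √(78.539816² + 31.5²) = √(6168.5028 + 992.25) = √7160.7528 = 84.621231
L = 2 × 84.621231 = 169.242462
V = π·2.25² × L = 15.904313 × 169.242462 = 2691.685059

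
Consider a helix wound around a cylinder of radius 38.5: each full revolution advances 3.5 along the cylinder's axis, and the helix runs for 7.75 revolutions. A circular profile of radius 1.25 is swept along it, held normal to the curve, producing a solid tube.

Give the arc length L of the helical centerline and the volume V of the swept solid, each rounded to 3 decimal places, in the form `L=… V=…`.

L=1874.942 V=9203.598

2πR = 2π·38.5 = 241.902634
per-turn = √(241.902634² + 3.5²) = √(58516.8845 + 12.25) = √58529.1345 = 241.927953
L = 7.75 × 241.927953 = 1874.941637
V = π·1.25² × L = 4.908739 × 1874.941637 = 9203.598237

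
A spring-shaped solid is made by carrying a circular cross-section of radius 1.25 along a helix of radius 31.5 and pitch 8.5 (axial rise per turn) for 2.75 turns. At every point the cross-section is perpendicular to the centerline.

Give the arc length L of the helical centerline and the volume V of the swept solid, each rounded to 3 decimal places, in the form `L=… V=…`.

2πR = 2π·31.5 = 197.920337
per-turn = √(197.920337² + 8.5²) = √(39172.4599 + 72.25) = √39244.7099 = 198.102776
L = 2.75 × 198.102776 = 544.782634
V = π·1.25² × L = 4.908739 × 544.782634 = 2674.195502

L=544.783 V=2674.196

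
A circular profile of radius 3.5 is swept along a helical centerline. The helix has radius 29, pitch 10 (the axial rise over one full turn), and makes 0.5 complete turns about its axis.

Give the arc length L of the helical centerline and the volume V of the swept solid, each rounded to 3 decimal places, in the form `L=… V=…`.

2πR = 2π·29 = 182.212374
per-turn = √(182.212374² + 10²) = √(33201.3492 + 100) = √33301.3492 = 182.486573
L = 0.5 × 182.486573 = 91.243286
V = π·3.5² × L = 38.484510 × 91.243286 = 3511.453166

L=91.243 V=3511.453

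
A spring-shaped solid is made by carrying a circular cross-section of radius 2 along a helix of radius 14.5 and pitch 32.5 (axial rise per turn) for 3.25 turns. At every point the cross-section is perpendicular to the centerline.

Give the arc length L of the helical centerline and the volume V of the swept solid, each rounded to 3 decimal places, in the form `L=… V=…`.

L=314.371 V=3950.499

2πR = 2π·14.5 = 91.106187
per-turn = √(91.106187² + 32.5²) = √(8300.3373 + 1056.25) = √9356.5873 = 96.729454
L = 3.25 × 96.729454 = 314.370726
V = π·2² × L = 12.566371 × 314.370726 = 3950.499053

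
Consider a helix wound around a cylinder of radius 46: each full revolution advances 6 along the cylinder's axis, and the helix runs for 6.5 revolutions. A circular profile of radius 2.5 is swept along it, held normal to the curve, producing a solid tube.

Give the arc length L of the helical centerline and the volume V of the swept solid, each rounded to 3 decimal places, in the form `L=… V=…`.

L=1879.077 V=36895.594

2πR = 2π·46 = 289.026524
per-turn = √(289.026524² + 6²) = √(83536.3317 + 36) = √83572.3317 = 289.088795
L = 6.5 × 289.088795 = 1879.077170
V = π·2.5² × L = 19.634954 × 1879.077170 = 36895.593962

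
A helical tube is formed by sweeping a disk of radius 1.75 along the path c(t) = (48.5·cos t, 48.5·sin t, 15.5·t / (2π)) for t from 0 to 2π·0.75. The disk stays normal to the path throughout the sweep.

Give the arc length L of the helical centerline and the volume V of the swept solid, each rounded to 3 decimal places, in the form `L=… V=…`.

2πR = 2π·48.5 = 304.734487
per-turn = √(304.734487² + 15.5²) = √(92863.1078 + 240.25) = √93103.3578 = 305.128428
L = 0.75 × 305.128428 = 228.846321
V = π·1.75² × L = 9.621128 × 228.846321 = 2201.759635

L=228.846 V=2201.760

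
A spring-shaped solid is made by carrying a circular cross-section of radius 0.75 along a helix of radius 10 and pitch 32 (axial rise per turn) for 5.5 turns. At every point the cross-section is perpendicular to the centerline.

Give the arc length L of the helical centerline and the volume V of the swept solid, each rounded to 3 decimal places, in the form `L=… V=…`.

L=387.812 V=685.321

2πR = 2π·10 = 62.831853
per-turn = √(62.831853² + 32²) = √(3947.8418 + 1024) = √4971.8418 = 70.511288
L = 5.5 × 70.511288 = 387.812085
V = π·0.75² × L = 1.767146 × 387.812085 = 685.320523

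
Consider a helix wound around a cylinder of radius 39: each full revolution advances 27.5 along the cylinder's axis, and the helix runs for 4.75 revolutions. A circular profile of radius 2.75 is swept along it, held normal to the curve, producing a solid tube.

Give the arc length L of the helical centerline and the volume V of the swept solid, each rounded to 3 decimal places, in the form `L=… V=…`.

L=1171.267 V=27827.302

2πR = 2π·39 = 245.044227
per-turn = √(245.044227² + 27.5²) = √(60046.6732 + 756.25) = √60802.9232 = 246.582488
L = 4.75 × 246.582488 = 1171.266816
V = π·2.75² × L = 23.758294 × 1171.266816 = 27827.301885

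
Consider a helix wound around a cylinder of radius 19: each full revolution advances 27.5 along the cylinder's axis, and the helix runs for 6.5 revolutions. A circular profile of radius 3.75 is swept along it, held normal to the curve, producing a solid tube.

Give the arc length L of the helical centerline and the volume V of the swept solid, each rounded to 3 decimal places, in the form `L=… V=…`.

L=796.295 V=35179.250

2πR = 2π·19 = 119.380521
per-turn = √(119.380521² + 27.5²) = √(14251.7088 + 756.25) = √15007.9588 = 122.506974
L = 6.5 × 122.506974 = 796.295333
V = π·3.75² × L = 44.178647 × 796.295333 = 35179.250180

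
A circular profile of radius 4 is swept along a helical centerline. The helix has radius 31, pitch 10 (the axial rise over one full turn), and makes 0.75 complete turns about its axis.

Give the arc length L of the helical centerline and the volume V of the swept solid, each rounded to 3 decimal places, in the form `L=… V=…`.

2πR = 2π·31 = 194.778745
per-turn = √(194.778745² + 10²) = √(37938.7593 + 100) = √38038.7593 = 195.035277
L = 0.75 × 195.035277 = 146.276458
V = π·4² × L = 50.265482 × 146.276458 = 7352.656725

L=146.276 V=7352.657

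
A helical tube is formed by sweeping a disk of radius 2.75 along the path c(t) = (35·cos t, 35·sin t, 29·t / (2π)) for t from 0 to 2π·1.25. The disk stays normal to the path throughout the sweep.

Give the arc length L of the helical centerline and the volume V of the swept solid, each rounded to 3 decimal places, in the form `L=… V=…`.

2πR = 2π·35 = 219.911486
per-turn = √(219.911486² + 29²) = √(48361.0616 + 841) = √49202.0616 = 221.815377
L = 1.25 × 221.815377 = 277.269222
V = π·2.75² × L = 23.758294 × 277.269222 = 6587.443805

L=277.269 V=6587.444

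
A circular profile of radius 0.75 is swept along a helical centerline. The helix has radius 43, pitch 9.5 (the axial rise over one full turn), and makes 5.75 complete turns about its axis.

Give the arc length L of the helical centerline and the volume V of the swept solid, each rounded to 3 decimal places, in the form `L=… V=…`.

L=1554.478 V=2746.989

2πR = 2π·43 = 270.176968
per-turn = √(270.176968² + 9.5²) = √(72995.5942 + 90.25) = √73085.8442 = 270.343937
L = 5.75 × 270.343937 = 1554.477636
V = π·0.75² × L = 1.767146 × 1554.477636 = 2746.988732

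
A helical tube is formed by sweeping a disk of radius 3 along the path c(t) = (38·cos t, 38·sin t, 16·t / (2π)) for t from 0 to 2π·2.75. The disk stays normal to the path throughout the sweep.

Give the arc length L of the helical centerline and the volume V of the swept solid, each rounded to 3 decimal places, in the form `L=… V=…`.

L=658.065 V=18606.363

2πR = 2π·38 = 238.761042
per-turn = √(238.761042² + 16²) = √(57006.8350 + 256) = √57262.8350 = 239.296542
L = 2.75 × 239.296542 = 658.065491
V = π·3² × L = 28.274334 × 658.065491 = 18606.363396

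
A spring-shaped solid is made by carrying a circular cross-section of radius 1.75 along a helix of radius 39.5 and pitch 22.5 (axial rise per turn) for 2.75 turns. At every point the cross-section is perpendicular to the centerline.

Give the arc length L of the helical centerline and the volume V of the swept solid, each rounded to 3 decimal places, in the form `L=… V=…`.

L=685.310 V=6593.455

2πR = 2π·39.5 = 248.185820
per-turn = √(248.185820² + 22.5²) = √(61596.2011 + 506.25) = √62102.4511 = 249.203634
L = 2.75 × 249.203634 = 685.309993
V = π·1.75² × L = 9.621128 × 685.309993 = 6593.454819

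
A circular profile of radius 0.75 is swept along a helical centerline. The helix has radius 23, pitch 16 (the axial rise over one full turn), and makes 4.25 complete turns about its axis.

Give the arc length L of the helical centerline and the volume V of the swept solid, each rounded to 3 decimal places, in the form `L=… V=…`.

L=617.934 V=1091.980

2πR = 2π·23 = 144.513262
per-turn = √(144.513262² + 16²) = √(20884.0829 + 256) = √21140.0829 = 145.396296
L = 4.25 × 145.396296 = 617.934258
V = π·0.75² × L = 1.767146 × 617.934258 = 1091.979971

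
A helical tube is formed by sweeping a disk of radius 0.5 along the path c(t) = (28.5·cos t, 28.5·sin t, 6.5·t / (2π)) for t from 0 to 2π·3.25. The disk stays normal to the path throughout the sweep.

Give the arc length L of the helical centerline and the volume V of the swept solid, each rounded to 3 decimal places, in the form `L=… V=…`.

2πR = 2π·28.5 = 179.070781
per-turn = √(179.070781² + 6.5²) = √(32066.3447 + 42.25) = √32108.5947 = 179.188713
L = 3.25 × 179.188713 = 582.363316
V = π·0.5² × L = 0.785398 × 582.363316 = 457.387079

L=582.363 V=457.387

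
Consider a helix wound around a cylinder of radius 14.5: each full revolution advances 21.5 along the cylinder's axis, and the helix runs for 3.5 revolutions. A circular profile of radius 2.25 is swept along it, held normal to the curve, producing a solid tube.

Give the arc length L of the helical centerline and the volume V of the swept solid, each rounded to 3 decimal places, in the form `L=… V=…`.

L=327.630 V=5210.737

2πR = 2π·14.5 = 91.106187
per-turn = √(91.106187² + 21.5²) = √(8300.3373 + 462.25) = √8762.5873 = 93.608692
L = 3.5 × 93.608692 = 327.630424
V = π·2.25² × L = 15.904313 × 327.630424 = 5210.736742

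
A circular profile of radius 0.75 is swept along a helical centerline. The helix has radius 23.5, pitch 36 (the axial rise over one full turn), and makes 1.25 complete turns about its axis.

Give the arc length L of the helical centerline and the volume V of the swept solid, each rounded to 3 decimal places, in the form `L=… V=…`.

2πR = 2π·23.5 = 147.654855
per-turn = √(147.654855² + 36²) = √(21801.9561 + 1296) = √23097.9561 = 151.980118
L = 1.25 × 151.980118 = 189.975147
V = π·0.75² × L = 1.767146 × 189.975147 = 335.713796

L=189.975 V=335.714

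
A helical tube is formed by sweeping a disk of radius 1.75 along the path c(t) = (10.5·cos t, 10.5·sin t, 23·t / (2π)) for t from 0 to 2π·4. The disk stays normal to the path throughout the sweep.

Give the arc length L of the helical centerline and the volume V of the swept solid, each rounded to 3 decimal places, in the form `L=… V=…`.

2πR = 2π·10.5 = 65.973446
per-turn = √(65.973446² + 23²) = √(4352.4955 + 529) = √4881.4955 = 69.867700
L = 4 × 69.867700 = 279.470801
V = π·1.75² × L = 9.621128 × 279.470801 = 2688.824210

L=279.471 V=2688.824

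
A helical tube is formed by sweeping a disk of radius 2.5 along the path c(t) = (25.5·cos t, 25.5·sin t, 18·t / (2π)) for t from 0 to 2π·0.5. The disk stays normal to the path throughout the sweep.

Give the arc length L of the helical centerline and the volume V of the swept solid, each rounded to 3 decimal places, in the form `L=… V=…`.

2πR = 2π·25.5 = 160.221225
per-turn = √(160.221225² + 18²) = √(25670.8410 + 324) = √25994.8410 = 161.229157
L = 0.5 × 161.229157 = 80.614578
V = π·2.5² × L = 19.634954 × 80.614578 = 1582.863547

L=80.615 V=1582.864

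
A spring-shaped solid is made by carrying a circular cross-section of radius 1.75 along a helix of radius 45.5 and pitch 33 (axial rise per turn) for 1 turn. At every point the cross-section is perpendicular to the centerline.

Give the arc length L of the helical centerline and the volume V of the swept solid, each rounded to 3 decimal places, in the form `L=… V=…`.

2πR = 2π·45.5 = 285.884931
per-turn = √(285.884931² + 33²) = √(81730.1940 + 1089) = √82819.1940 = 287.783241
L = 1 × 287.783241 = 287.783241
V = π·1.75² × L = 9.621128 × 287.783241 = 2768.799259

L=287.783 V=2768.799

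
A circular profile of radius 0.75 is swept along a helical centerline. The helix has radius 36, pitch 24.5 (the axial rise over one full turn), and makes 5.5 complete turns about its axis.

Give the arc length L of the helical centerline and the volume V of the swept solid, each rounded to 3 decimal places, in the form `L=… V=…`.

L=1251.347 V=2211.313

2πR = 2π·36 = 226.194671
per-turn = √(226.194671² + 24.5²) = √(51164.0292 + 600.25) = √51764.2792 = 227.517646
L = 5.5 × 227.517646 = 1251.347053
V = π·0.75² × L = 1.767146 × 1251.347053 = 2211.312773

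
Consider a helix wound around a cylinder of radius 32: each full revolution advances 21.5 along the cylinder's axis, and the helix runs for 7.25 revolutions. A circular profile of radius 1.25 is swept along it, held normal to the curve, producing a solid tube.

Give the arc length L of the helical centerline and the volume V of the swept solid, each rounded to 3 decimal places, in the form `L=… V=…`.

L=1466.009 V=7196.256

2πR = 2π·32 = 201.061930
per-turn = √(201.061930² + 21.5²) = √(40425.8996 + 462.25) = √40888.1496 = 202.208184
L = 7.25 × 202.208184 = 1466.009333
V = π·1.25² × L = 4.908739 × 1466.009333 = 7196.256486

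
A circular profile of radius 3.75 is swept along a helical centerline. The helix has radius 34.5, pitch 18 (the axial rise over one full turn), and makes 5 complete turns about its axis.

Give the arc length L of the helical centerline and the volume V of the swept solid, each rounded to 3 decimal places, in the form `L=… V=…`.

L=1087.580 V=48047.801

2πR = 2π·34.5 = 216.769893
per-turn = √(216.769893² + 18²) = √(46989.1866 + 324) = √47313.1866 = 217.515946
L = 5 × 217.515946 = 1087.579728
V = π·3.75² × L = 44.178647 × 1087.579728 = 48047.800533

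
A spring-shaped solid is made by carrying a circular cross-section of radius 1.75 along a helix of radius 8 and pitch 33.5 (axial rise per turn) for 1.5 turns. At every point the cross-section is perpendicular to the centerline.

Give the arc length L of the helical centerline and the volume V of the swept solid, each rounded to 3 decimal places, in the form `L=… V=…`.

L=90.609 V=871.759

2πR = 2π·8 = 50.265482
per-turn = √(50.265482² + 33.5²) = √(2526.6187 + 1122.25) = √3648.8687 = 60.405867
L = 1.5 × 60.405867 = 90.608800
V = π·1.75² × L = 9.621128 × 90.608800 = 871.758817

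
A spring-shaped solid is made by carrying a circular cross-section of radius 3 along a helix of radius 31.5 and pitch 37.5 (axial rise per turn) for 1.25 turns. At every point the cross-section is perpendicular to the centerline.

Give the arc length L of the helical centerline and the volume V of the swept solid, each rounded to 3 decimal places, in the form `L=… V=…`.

2πR = 2π·31.5 = 197.920337
per-turn = √(197.920337² + 37.5²) = √(39172.4599 + 1406.25) = √40578.7099 = 201.441579
L = 1.25 × 201.441579 = 251.801974
V = π·3² × L = 28.274334 × 251.801974 = 7119.533088

L=251.802 V=7119.533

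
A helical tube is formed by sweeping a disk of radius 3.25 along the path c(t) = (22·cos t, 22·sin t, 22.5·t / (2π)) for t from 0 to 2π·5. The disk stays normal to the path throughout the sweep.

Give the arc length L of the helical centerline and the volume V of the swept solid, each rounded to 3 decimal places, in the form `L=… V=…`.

2πR = 2π·22 = 138.230077
per-turn = √(138.230077² + 22.5²) = √(19107.5541 + 506.25) = √19613.8041 = 140.049292
L = 5 × 140.049292 = 700.246459
V = π·3.25² × L = 33.183072 × 700.246459 = 23236.328942

L=700.246 V=23236.329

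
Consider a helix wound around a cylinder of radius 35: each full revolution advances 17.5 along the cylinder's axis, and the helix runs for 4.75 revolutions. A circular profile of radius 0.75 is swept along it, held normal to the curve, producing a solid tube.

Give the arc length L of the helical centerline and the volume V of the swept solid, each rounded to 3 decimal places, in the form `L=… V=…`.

L=1047.882 V=1851.760

2πR = 2π·35 = 219.911486
per-turn = √(219.911486² + 17.5²) = √(48361.0616 + 306.25) = √48667.3116 = 220.606690
L = 4.75 × 220.606690 = 1047.881776
V = π·0.75² × L = 1.767146 × 1047.881776 = 1851.759951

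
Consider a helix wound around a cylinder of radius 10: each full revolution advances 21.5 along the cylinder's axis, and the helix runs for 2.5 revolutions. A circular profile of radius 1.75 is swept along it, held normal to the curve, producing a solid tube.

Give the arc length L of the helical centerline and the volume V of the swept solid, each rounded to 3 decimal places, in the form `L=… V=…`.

L=166.021 V=1597.312

2πR = 2π·10 = 62.831853
per-turn = √(62.831853² + 21.5²) = √(3947.8418 + 462.25) = √4410.0918 = 66.408522
L = 2.5 × 66.408522 = 166.021304
V = π·1.75² × L = 9.621128 × 166.021304 = 1597.312137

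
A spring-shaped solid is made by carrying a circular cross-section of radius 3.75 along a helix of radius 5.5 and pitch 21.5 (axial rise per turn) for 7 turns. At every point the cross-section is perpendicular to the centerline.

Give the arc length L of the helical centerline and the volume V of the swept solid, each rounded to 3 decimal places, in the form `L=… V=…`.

L=284.898 V=12586.429

2πR = 2π·5.5 = 34.557519
per-turn = √(34.557519² + 21.5²) = √(1194.2221 + 462.25) = √1656.4721 = 40.699780
L = 7 × 40.699780 = 284.898463
V = π·3.75² × L = 44.178647 × 284.898463 = 12586.428561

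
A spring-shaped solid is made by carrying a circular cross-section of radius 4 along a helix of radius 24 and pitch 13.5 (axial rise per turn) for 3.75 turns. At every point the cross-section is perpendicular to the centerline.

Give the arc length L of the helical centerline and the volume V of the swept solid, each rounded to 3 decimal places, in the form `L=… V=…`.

L=567.748 V=28538.140

2πR = 2π·24 = 150.796447
per-turn = √(150.796447² + 13.5²) = √(22739.5685 + 182.25) = √22921.8185 = 151.399533
L = 3.75 × 151.399533 = 567.748248
V = π·4² × L = 50.265482 × 567.748248 = 28538.139605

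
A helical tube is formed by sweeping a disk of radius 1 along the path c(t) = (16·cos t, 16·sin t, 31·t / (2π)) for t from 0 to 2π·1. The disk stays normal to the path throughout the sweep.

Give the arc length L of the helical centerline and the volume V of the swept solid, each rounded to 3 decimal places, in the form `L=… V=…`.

2πR = 2π·16 = 100.530965
per-turn = √(100.530965² + 31²) = √(10106.4749 + 961) = √11067.4749 = 105.202067
L = 1 × 105.202067 = 105.202067
V = π·1² × L = 3.141593 × 105.202067 = 330.502041

L=105.202 V=330.502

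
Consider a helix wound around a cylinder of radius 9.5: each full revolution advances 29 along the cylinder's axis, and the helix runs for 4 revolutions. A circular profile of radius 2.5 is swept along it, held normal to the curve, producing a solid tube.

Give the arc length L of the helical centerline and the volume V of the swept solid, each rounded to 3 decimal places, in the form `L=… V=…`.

L=265.448 V=5212.066

2πR = 2π·9.5 = 59.690260
per-turn = √(59.690260² + 29²) = √(3562.9272 + 841) = √4403.9272 = 66.362092
L = 4 × 66.362092 = 265.448366
V = π·2.5² × L = 19.634954 × 265.448366 = 5212.066479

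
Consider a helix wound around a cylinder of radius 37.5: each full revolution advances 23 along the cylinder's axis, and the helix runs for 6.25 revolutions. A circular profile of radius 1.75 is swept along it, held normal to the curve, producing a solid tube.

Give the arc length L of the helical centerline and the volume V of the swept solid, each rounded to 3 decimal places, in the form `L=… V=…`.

2πR = 2π·37.5 = 235.619449
per-turn = √(235.619449² + 23²) = √(55516.5248 + 529) = √56045.5248 = 236.739360
L = 6.25 × 236.739360 = 1479.621002
V = π·1.75² × L = 9.621128 × 1479.621002 = 14235.622318

L=1479.621 V=14235.622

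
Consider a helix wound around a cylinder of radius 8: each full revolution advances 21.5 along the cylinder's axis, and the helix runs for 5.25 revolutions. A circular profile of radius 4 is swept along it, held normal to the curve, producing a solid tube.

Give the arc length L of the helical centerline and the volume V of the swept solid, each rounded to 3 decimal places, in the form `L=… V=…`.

2πR = 2π·8 = 50.265482
per-turn = √(50.265482² + 21.5²) = √(2526.6187 + 462.25) = √2988.8687 = 54.670547
L = 5.25 × 54.670547 = 287.020373
V = π·4² × L = 50.265482 × 287.020373 = 14427.217503

L=287.020 V=14427.218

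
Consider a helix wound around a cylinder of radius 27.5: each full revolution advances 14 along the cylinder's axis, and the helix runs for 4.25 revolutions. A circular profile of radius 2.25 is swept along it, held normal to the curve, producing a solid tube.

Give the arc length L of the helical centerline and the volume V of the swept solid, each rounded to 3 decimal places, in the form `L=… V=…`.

L=736.754 V=11717.563

2πR = 2π·27.5 = 172.787596
per-turn = √(172.787596² + 14²) = √(29855.5533 + 196) = √30051.5533 = 173.353838
L = 4.25 × 173.353838 = 736.753814
V = π·2.25² × L = 15.904313 × 736.753814 = 11717.563113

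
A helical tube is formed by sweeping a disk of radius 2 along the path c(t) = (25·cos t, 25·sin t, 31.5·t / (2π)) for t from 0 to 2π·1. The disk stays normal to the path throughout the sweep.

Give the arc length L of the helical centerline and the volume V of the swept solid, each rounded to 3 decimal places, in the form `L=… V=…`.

L=160.207 V=2013.220

2πR = 2π·25 = 157.079633
per-turn = √(157.079633² + 31.5²) = √(24674.0110 + 992.25) = √25666.2610 = 160.206932
L = 1 × 160.206932 = 160.206932
V = π·2² × L = 12.566371 × 160.206932 = 2013.219680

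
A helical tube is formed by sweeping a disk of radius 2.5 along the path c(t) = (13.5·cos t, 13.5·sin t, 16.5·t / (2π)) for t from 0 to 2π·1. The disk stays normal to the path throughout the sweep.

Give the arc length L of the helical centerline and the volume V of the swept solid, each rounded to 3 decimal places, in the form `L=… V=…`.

L=86.413 V=1696.714

2πR = 2π·13.5 = 84.823002
per-turn = √(84.823002² + 16.5²) = √(7194.9416 + 272.25) = √7467.1916 = 86.412913
L = 1 × 86.412913 = 86.412913
V = π·2.5² × L = 19.634954 × 86.412913 = 1696.713588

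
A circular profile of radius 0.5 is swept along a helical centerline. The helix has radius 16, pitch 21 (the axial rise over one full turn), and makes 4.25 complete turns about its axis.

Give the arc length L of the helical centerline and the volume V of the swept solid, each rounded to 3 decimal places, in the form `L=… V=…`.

2πR = 2π·16 = 100.530965
per-turn = √(100.530965² + 21²) = √(10106.4749 + 441) = √10547.4749 = 102.700900
L = 4.25 × 102.700900 = 436.478826
V = π·0.5² × L = 0.785398 × 436.478826 = 342.809668

L=436.479 V=342.810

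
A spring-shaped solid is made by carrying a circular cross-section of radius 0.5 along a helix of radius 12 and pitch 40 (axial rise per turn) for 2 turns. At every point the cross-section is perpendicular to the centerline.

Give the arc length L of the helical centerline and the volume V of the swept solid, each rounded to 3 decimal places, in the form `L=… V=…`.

L=170.703 V=134.070

2πR = 2π·12 = 75.398224
per-turn = √(75.398224² + 40²) = √(5684.8921 + 1600) = √7284.8921 = 85.351580
L = 2 × 85.351580 = 170.703159
V = π·0.5² × L = 0.785398 × 170.703159 = 134.069948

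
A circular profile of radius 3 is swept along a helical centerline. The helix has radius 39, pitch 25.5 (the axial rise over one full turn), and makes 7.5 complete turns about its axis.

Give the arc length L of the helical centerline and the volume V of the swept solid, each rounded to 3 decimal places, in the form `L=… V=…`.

2πR = 2π·39 = 245.044227
per-turn = √(245.044227² + 25.5²) = √(60046.6732 + 650.25) = √60696.9232 = 246.367456
L = 7.5 × 246.367456 = 1847.755917
V = π·3² × L = 28.274334 × 1847.755917 = 52244.067729

L=1847.756 V=52244.068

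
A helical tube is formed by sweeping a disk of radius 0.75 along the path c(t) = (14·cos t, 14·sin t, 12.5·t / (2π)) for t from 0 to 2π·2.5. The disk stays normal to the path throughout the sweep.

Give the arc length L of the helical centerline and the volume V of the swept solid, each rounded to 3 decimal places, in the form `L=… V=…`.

L=222.121 V=392.520

2πR = 2π·14 = 87.964594
per-turn = √(87.964594² + 12.5²) = √(7737.7699 + 156.25) = √7894.0199 = 88.848297
L = 2.5 × 88.848297 = 222.120742
V = π·0.75² × L = 1.767146 × 222.120742 = 392.519751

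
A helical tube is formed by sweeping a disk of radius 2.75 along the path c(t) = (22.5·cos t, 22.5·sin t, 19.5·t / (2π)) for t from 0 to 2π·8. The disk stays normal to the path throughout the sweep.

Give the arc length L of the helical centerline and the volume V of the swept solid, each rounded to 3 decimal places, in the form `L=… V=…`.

2πR = 2π·22.5 = 141.371669
per-turn = √(141.371669² + 19.5²) = √(19985.9489 + 380.25) = √20366.1989 = 142.710192
L = 8 × 142.710192 = 1141.681536
V = π·2.75² × L = 23.758294 × 1141.681536 = 27124.406100

L=1141.682 V=27124.406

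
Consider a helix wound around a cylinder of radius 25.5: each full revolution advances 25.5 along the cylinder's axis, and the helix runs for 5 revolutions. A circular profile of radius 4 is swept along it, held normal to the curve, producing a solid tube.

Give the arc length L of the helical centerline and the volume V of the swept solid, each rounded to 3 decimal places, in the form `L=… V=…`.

2πR = 2π·25.5 = 160.221225
per-turn = √(160.221225² + 25.5²) = √(25670.8410 + 650.25) = √26321.0910 = 162.237761
L = 5 × 162.237761 = 811.188804
V = π·4² × L = 50.265482 × 811.188804 = 40774.796611

L=811.189 V=40774.797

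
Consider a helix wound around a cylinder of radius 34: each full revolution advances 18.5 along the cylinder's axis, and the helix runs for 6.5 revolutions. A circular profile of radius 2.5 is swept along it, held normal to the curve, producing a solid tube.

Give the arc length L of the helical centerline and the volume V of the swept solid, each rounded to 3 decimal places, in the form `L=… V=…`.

L=1393.781 V=27366.826

2πR = 2π·34 = 213.628300
per-turn = √(213.628300² + 18.5²) = √(45637.0508 + 342.25) = √45979.3008 = 214.427845
L = 6.5 × 214.427845 = 1393.780993
V = π·2.5² × L = 19.634954 × 1393.780993 = 27366.825804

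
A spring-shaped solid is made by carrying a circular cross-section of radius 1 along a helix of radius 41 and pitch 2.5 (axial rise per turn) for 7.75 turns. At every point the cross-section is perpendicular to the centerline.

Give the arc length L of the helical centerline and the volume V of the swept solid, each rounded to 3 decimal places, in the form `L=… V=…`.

L=1996.576 V=6272.429

2πR = 2π·41 = 257.610598
per-turn = √(257.610598² + 2.5²) = √(66363.2200 + 6.25) = √66369.4700 = 257.622728
L = 7.75 × 257.622728 = 1996.576142
V = π·1² × L = 3.141593 × 1996.576142 = 6272.428941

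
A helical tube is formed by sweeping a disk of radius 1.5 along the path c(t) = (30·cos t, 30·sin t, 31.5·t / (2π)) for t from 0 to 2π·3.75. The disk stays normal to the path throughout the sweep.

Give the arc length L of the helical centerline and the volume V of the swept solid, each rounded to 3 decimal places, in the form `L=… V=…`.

2πR = 2π·30 = 188.495559
per-turn = √(188.495559² + 31.5²) = √(35530.5758 + 992.25) = √36522.8258 = 191.109460
L = 3.75 × 191.109460 = 716.660476
V = π·1.5² × L = 7.068583 × 716.660476 = 5065.774397

L=716.660 V=5065.774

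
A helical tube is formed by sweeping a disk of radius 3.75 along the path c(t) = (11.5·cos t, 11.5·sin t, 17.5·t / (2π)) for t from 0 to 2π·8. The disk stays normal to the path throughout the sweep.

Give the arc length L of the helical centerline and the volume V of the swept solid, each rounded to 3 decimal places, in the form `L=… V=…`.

L=594.765 V=26275.910

2πR = 2π·11.5 = 72.256631
per-turn = √(72.256631² + 17.5²) = √(5221.0207 + 306.25) = √5527.2707 = 74.345617
L = 8 × 74.345617 = 594.764934
V = π·3.75² × L = 44.178647 × 594.764934 = 26275.909879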